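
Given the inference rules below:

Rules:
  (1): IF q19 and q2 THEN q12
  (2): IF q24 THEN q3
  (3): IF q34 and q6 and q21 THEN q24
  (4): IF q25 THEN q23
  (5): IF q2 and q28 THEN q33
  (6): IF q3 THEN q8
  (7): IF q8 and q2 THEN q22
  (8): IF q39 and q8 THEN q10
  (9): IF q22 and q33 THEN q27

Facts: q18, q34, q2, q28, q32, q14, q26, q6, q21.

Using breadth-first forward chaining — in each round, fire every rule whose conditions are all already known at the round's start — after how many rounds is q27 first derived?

Round 1 fires (3), (5), giving q24, q33.
Round 2 fires (2), giving q3.
Round 3 fires (6), giving q8.
Round 4 fires (7), giving q22.
Round 5 fires (9), giving q27.
q27 first appears in round 5.

5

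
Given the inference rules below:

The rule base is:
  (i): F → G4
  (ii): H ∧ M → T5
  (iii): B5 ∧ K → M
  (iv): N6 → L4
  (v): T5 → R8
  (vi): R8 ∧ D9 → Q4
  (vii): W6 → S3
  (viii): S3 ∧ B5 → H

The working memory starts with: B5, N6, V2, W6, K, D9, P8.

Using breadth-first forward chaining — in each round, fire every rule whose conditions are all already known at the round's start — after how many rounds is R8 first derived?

Round 1: (iii) [B5 ∧ K → M]; (iv) [N6 → L4]; (vii) [W6 → S3]. Adds M, L4, S3.
Round 2: (viii) [S3 ∧ B5 → H]. Adds H.
Round 3: (ii) [H ∧ M → T5]. Adds T5.
Round 4: (v) [T5 → R8]. Adds R8.
R8 first appears in round 4.

4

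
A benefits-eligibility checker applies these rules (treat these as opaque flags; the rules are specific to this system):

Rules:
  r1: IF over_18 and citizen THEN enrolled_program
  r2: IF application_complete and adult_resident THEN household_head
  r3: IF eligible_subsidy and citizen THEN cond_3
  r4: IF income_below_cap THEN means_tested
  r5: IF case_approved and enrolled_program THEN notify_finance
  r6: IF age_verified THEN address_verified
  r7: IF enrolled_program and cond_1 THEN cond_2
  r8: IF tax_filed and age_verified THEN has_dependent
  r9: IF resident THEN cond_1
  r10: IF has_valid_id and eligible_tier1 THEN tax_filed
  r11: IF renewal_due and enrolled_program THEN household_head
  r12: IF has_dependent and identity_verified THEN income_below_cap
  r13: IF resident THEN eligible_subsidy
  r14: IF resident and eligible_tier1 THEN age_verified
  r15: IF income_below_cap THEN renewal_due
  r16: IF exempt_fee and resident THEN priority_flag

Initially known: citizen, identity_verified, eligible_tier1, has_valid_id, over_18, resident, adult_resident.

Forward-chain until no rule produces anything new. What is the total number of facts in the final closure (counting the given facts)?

20

Round 1: r1 [IF over_18 and citizen THEN enrolled_program]; r9 [IF resident THEN cond_1]; r10 [IF has_valid_id and eligible_tier1 THEN tax_filed]; r13 [IF resident THEN eligible_subsidy]; r14 [IF resident and eligible_tier1 THEN age_verified]. New: enrolled_program, cond_1, tax_filed, eligible_subsidy, age_verified.
Round 2: r3 [IF eligible_subsidy and citizen THEN cond_3]; r6 [IF age_verified THEN address_verified]; r7 [IF enrolled_program and cond_1 THEN cond_2]; r8 [IF tax_filed and age_verified THEN has_dependent]. New: cond_3, address_verified, cond_2, has_dependent.
Round 3: r12 [IF has_dependent and identity_verified THEN income_below_cap]. New: income_below_cap.
Round 4: r4 [IF income_below_cap THEN means_tested]; r15 [IF income_below_cap THEN renewal_due]. New: means_tested, renewal_due.
Round 5: r11 [IF renewal_due and enrolled_program THEN household_head]. New: household_head.
Closure: {address_verified, adult_resident, age_verified, citizen, cond_1, cond_2, cond_3, eligible_subsidy, eligible_tier1, enrolled_program, has_dependent, has_valid_id, household_head, identity_verified, income_below_cap, means_tested, over_18, renewal_due, resident, tax_filed} — 20 facts.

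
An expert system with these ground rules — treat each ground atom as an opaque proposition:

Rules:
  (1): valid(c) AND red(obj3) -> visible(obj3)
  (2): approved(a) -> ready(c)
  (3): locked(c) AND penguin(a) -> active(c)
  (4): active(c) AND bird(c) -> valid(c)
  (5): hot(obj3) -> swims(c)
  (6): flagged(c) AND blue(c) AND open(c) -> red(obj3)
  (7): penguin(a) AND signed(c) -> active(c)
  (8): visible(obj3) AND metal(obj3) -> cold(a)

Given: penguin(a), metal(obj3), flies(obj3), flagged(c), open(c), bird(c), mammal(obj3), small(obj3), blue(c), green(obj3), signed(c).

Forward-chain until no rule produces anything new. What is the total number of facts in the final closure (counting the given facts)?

Round 1 fires (6), (7), giving red(obj3), active(c).
Round 2 fires (4), giving valid(c).
Round 3 fires (1), giving visible(obj3).
Round 4 fires (8), giving cold(a).
Closure: {active(c), bird(c), blue(c), cold(a), flagged(c), flies(obj3), green(obj3), mammal(obj3), metal(obj3), open(c), penguin(a), red(obj3), signed(c), small(obj3), valid(c), visible(obj3)} — 16 facts.

16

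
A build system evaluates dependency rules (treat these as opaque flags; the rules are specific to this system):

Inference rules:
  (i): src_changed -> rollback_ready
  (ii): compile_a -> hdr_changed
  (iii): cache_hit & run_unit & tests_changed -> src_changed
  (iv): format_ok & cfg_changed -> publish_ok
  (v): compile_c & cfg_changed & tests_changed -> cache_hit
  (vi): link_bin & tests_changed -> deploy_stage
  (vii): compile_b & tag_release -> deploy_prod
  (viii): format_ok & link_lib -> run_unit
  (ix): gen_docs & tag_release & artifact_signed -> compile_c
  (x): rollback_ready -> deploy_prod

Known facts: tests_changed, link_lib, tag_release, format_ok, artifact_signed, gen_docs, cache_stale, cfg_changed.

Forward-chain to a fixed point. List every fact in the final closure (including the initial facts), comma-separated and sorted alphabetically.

Round 1: (iv) [format_ok & cfg_changed -> publish_ok]; (viii) [format_ok & link_lib -> run_unit]; (ix) [gen_docs & tag_release & artifact_signed -> compile_c]. Adds publish_ok, run_unit, compile_c.
Round 2: (v) [compile_c & cfg_changed & tests_changed -> cache_hit]. Adds cache_hit.
Round 3: (iii) [cache_hit & run_unit & tests_changed -> src_changed]. Adds src_changed.
Round 4: (i) [src_changed -> rollback_ready]. Adds rollback_ready.
Round 5: (x) [rollback_ready -> deploy_prod]. Adds deploy_prod.

artifact_signed, cache_hit, cache_stale, cfg_changed, compile_c, deploy_prod, format_ok, gen_docs, link_lib, publish_ok, rollback_ready, run_unit, src_changed, tag_release, tests_changed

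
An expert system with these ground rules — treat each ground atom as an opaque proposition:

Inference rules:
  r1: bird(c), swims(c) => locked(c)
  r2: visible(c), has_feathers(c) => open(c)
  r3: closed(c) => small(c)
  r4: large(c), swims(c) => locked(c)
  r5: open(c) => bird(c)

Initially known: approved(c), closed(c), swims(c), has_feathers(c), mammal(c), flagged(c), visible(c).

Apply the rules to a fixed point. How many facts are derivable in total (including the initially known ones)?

Round 1 fires r2, r3, giving open(c), small(c).
Round 2 fires r5, giving bird(c).
Round 3 fires r1, giving locked(c).
Closure: {approved(c), bird(c), closed(c), flagged(c), has_feathers(c), locked(c), mammal(c), open(c), small(c), swims(c), visible(c)} — 11 facts.

11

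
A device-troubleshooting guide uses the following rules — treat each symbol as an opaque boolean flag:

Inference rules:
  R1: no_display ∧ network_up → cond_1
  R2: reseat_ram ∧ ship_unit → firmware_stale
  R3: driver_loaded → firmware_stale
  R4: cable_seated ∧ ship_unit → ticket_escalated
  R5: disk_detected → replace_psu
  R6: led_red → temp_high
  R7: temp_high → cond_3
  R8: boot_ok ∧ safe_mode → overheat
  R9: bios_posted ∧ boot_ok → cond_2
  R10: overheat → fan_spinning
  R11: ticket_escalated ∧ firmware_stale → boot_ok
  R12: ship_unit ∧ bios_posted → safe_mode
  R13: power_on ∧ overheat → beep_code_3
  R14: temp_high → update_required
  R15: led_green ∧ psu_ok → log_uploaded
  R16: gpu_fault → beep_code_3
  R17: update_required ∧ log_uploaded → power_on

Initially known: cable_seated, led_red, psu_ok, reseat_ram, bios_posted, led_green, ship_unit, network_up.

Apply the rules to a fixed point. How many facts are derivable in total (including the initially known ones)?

21

Round 1 fires R2, R4, R6, R12, R15, giving firmware_stale, ticket_escalated, temp_high, safe_mode, log_uploaded.
Round 2 fires R7, R11, R14, giving cond_3, boot_ok, update_required.
Round 3 fires R8, R9, R17, giving overheat, cond_2, power_on.
Round 4 fires R10, R13, giving fan_spinning, beep_code_3.
Closure: {beep_code_3, bios_posted, boot_ok, cable_seated, cond_2, cond_3, fan_spinning, firmware_stale, led_green, led_red, log_uploaded, network_up, overheat, power_on, psu_ok, reseat_ram, safe_mode, ship_unit, temp_high, ticket_escalated, update_required} — 21 facts.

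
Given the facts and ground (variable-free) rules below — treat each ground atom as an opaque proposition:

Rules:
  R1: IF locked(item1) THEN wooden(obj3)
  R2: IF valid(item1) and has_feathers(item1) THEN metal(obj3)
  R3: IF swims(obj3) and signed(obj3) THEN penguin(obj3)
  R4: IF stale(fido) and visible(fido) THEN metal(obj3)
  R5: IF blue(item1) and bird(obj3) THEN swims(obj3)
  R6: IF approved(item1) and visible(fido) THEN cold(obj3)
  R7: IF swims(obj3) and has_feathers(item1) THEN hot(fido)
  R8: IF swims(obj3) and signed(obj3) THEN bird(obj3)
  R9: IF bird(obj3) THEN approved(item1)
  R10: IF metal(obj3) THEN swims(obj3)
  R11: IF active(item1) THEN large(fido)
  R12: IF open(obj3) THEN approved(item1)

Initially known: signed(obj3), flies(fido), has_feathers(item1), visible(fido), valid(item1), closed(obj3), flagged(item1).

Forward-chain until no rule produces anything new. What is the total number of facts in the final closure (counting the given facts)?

[1] R2 [IF valid(item1) and has_feathers(item1) THEN metal(obj3)]. ⇒ new: metal(obj3).
[2] R10 [IF metal(obj3) THEN swims(obj3)]. ⇒ new: swims(obj3).
[3] R3 [IF swims(obj3) and signed(obj3) THEN penguin(obj3)]; R7 [IF swims(obj3) and has_feathers(item1) THEN hot(fido)]; R8 [IF swims(obj3) and signed(obj3) THEN bird(obj3)]. ⇒ new: penguin(obj3), hot(fido), bird(obj3).
[4] R9 [IF bird(obj3) THEN approved(item1)]. ⇒ new: approved(item1).
[5] R6 [IF approved(item1) and visible(fido) THEN cold(obj3)]. ⇒ new: cold(obj3).
Closure: {approved(item1), bird(obj3), closed(obj3), cold(obj3), flagged(item1), flies(fido), has_feathers(item1), hot(fido), metal(obj3), penguin(obj3), signed(obj3), swims(obj3), valid(item1), visible(fido)} — 14 facts.

14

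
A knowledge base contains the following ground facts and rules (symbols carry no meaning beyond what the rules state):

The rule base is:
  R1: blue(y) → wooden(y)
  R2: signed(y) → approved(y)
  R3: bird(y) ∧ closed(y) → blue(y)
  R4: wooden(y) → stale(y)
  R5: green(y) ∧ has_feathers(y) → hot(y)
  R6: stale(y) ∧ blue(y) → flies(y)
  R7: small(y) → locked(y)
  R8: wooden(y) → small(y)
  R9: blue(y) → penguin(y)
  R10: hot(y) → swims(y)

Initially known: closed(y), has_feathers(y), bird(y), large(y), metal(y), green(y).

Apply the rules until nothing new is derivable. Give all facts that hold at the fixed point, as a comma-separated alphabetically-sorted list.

Round 1: R3 [bird(y) ∧ closed(y) → blue(y)]; R5 [green(y) ∧ has_feathers(y) → hot(y)]. Adds blue(y), hot(y).
Round 2: R1 [blue(y) → wooden(y)]; R9 [blue(y) → penguin(y)]; R10 [hot(y) → swims(y)]. Adds wooden(y), penguin(y), swims(y).
Round 3: R4 [wooden(y) → stale(y)]; R8 [wooden(y) → small(y)]. Adds stale(y), small(y).
Round 4: R6 [stale(y) ∧ blue(y) → flies(y)]; R7 [small(y) → locked(y)]. Adds flies(y), locked(y).

bird(y), blue(y), closed(y), flies(y), green(y), has_feathers(y), hot(y), large(y), locked(y), metal(y), penguin(y), small(y), stale(y), swims(y), wooden(y)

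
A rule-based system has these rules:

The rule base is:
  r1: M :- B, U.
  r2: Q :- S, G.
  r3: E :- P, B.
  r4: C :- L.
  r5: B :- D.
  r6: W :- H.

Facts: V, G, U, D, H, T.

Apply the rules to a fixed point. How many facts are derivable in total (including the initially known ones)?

9

Round 1: r5 [B :- D.]; r6 [W :- H.]. Adds B, W.
Round 2: r1 [M :- B, U.]. Adds M.
Closure: {B, D, G, H, M, T, U, V, W} — 9 facts.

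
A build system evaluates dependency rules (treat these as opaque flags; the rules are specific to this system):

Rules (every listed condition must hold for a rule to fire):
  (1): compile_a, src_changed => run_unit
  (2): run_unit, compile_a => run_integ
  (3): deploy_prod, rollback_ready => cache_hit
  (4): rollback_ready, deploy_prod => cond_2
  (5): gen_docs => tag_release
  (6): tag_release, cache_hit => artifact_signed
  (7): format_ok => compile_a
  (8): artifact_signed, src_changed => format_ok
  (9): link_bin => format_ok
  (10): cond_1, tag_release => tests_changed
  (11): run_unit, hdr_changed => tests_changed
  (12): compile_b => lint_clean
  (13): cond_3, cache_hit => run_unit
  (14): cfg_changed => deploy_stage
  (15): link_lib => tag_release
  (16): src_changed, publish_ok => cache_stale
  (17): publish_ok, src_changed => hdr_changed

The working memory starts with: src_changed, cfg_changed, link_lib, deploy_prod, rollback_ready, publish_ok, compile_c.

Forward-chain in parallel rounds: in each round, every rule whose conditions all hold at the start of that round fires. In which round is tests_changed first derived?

6

[1] (3) [deploy_prod, rollback_ready => cache_hit]; (4) [rollback_ready, deploy_prod => cond_2]; (14) [cfg_changed => deploy_stage]; (15) [link_lib => tag_release]; (16) [src_changed, publish_ok => cache_stale]; (17) [publish_ok, src_changed => hdr_changed]. ⇒ new: cache_hit, cond_2, deploy_stage, tag_release, cache_stale, hdr_changed.
[2] (6) [tag_release, cache_hit => artifact_signed]. ⇒ new: artifact_signed.
[3] (8) [artifact_signed, src_changed => format_ok]. ⇒ new: format_ok.
[4] (7) [format_ok => compile_a]. ⇒ new: compile_a.
[5] (1) [compile_a, src_changed => run_unit]. ⇒ new: run_unit.
[6] (2) [run_unit, compile_a => run_integ]; (11) [run_unit, hdr_changed => tests_changed]. ⇒ new: run_integ, tests_changed.
tests_changed first appears in round 6.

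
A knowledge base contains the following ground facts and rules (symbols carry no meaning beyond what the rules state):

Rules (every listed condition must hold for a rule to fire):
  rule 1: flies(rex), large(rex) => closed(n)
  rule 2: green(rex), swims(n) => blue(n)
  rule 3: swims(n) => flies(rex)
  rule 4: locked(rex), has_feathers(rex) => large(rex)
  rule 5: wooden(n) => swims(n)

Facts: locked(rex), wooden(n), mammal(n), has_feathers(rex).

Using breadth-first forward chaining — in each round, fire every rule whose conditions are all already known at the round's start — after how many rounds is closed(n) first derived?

3

Round 1 — rule 4, rule 5, derive large(rex), swims(n).
Round 2 — rule 3, derive flies(rex).
Round 3 — rule 1, derive closed(n).
closed(n) first appears in round 3.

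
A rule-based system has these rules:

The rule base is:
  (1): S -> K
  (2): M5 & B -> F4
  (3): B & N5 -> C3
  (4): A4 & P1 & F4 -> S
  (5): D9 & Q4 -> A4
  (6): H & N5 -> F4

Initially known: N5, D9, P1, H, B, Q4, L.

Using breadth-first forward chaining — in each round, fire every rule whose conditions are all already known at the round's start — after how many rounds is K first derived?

3

Round 1: (3) [B & N5 -> C3]; (5) [D9 & Q4 -> A4]; (6) [H & N5 -> F4]. Adds C3, A4, F4.
Round 2: (4) [A4 & P1 & F4 -> S]. Adds S.
Round 3: (1) [S -> K]. Adds K.
K first appears in round 3.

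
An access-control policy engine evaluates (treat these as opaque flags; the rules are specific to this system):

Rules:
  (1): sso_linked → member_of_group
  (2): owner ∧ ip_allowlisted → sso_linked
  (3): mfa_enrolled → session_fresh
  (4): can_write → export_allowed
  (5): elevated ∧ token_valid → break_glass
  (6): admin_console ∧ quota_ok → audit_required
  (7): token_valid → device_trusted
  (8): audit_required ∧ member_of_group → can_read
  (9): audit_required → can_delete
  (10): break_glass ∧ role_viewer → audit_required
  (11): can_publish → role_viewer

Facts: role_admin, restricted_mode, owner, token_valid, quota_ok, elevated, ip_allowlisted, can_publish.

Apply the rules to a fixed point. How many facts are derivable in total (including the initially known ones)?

[1] (2) [owner ∧ ip_allowlisted → sso_linked]; (5) [elevated ∧ token_valid → break_glass]; (7) [token_valid → device_trusted]; (11) [can_publish → role_viewer]. ⇒ new: sso_linked, break_glass, device_trusted, role_viewer.
[2] (1) [sso_linked → member_of_group]; (10) [break_glass ∧ role_viewer → audit_required]. ⇒ new: member_of_group, audit_required.
[3] (8) [audit_required ∧ member_of_group → can_read]; (9) [audit_required → can_delete]. ⇒ new: can_read, can_delete.
Closure: {audit_required, break_glass, can_delete, can_publish, can_read, device_trusted, elevated, ip_allowlisted, member_of_group, owner, quota_ok, restricted_mode, role_admin, role_viewer, sso_linked, token_valid} — 16 facts.

16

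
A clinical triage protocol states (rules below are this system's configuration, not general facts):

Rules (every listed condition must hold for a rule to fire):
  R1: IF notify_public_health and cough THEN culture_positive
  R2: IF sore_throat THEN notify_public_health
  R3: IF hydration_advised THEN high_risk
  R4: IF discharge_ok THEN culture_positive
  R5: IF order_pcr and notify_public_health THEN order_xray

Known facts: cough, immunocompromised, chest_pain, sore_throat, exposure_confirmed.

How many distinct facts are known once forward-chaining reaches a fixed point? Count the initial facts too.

Round 1 — R2, derive notify_public_health.
Round 2 — R1, derive culture_positive.
Closure: {chest_pain, cough, culture_positive, exposure_confirmed, immunocompromised, notify_public_health, sore_throat} — 7 facts.

7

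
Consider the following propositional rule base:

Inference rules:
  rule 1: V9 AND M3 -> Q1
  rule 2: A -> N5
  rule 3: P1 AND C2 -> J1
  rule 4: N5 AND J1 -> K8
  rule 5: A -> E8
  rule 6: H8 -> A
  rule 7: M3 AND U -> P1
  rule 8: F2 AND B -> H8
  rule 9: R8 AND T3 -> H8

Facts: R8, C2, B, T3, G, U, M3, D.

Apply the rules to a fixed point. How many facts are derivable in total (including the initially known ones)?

15

Round 1: rule 7 [M3 AND U -> P1]; rule 9 [R8 AND T3 -> H8]. Adds P1, H8.
Round 2: rule 3 [P1 AND C2 -> J1]; rule 6 [H8 -> A]. Adds J1, A.
Round 3: rule 2 [A -> N5]; rule 5 [A -> E8]. Adds N5, E8.
Round 4: rule 4 [N5 AND J1 -> K8]. Adds K8.
Closure: {A, B, C2, D, E8, G, H8, J1, K8, M3, N5, P1, R8, T3, U} — 15 facts.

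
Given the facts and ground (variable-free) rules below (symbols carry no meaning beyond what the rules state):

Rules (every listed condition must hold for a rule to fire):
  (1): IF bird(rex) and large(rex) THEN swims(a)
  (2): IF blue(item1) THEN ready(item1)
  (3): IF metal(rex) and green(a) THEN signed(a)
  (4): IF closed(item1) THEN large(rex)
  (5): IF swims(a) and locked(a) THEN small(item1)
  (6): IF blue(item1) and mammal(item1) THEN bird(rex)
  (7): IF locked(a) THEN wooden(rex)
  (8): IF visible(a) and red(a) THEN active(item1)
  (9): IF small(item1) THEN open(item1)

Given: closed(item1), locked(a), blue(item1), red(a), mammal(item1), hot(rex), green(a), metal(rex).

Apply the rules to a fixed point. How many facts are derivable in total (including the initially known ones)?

16

Round 1: (2) [IF blue(item1) THEN ready(item1)]; (3) [IF metal(rex) and green(a) THEN signed(a)]; (4) [IF closed(item1) THEN large(rex)]; (6) [IF blue(item1) and mammal(item1) THEN bird(rex)]; (7) [IF locked(a) THEN wooden(rex)]. Adds ready(item1), signed(a), large(rex), bird(rex), wooden(rex).
Round 2: (1) [IF bird(rex) and large(rex) THEN swims(a)]. Adds swims(a).
Round 3: (5) [IF swims(a) and locked(a) THEN small(item1)]. Adds small(item1).
Round 4: (9) [IF small(item1) THEN open(item1)]. Adds open(item1).
Closure: {bird(rex), blue(item1), closed(item1), green(a), hot(rex), large(rex), locked(a), mammal(item1), metal(rex), open(item1), ready(item1), red(a), signed(a), small(item1), swims(a), wooden(rex)} — 16 facts.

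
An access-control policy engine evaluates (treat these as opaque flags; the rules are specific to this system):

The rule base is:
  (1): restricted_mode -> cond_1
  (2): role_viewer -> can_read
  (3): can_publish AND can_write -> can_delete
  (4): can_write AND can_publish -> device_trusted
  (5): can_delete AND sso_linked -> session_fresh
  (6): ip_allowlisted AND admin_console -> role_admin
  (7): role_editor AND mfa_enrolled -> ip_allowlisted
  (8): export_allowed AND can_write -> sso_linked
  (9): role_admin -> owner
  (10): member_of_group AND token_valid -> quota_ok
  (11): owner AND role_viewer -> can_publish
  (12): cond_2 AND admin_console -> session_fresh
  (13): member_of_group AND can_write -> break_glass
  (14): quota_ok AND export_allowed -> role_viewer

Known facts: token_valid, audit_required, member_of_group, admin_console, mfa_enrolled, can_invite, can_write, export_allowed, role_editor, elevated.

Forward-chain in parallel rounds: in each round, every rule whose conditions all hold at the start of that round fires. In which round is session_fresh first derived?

Round 1 fires (7), (8), (10), (13), giving ip_allowlisted, sso_linked, quota_ok, break_glass.
Round 2 fires (6), (14), giving role_admin, role_viewer.
Round 3 fires (2), (9), giving can_read, owner.
Round 4 fires (11), giving can_publish.
Round 5 fires (3), (4), giving can_delete, device_trusted.
Round 6 fires (5), giving session_fresh.
session_fresh first appears in round 6.

6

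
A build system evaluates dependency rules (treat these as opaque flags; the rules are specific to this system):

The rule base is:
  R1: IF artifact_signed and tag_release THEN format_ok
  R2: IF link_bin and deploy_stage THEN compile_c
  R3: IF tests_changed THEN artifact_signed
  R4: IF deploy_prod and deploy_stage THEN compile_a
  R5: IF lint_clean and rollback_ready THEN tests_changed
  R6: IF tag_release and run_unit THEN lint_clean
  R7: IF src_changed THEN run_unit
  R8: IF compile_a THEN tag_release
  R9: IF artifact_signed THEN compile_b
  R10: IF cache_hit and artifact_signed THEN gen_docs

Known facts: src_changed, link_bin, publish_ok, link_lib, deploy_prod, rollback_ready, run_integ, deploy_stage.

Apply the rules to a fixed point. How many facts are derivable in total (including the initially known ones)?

17

Round 1: R2 [IF link_bin and deploy_stage THEN compile_c]; R4 [IF deploy_prod and deploy_stage THEN compile_a]; R7 [IF src_changed THEN run_unit]. Adds compile_c, compile_a, run_unit.
Round 2: R8 [IF compile_a THEN tag_release]. Adds tag_release.
Round 3: R6 [IF tag_release and run_unit THEN lint_clean]. Adds lint_clean.
Round 4: R5 [IF lint_clean and rollback_ready THEN tests_changed]. Adds tests_changed.
Round 5: R3 [IF tests_changed THEN artifact_signed]. Adds artifact_signed.
Round 6: R1 [IF artifact_signed and tag_release THEN format_ok]; R9 [IF artifact_signed THEN compile_b]. Adds format_ok, compile_b.
Closure: {artifact_signed, compile_a, compile_b, compile_c, deploy_prod, deploy_stage, format_ok, link_bin, link_lib, lint_clean, publish_ok, rollback_ready, run_integ, run_unit, src_changed, tag_release, tests_changed} — 17 facts.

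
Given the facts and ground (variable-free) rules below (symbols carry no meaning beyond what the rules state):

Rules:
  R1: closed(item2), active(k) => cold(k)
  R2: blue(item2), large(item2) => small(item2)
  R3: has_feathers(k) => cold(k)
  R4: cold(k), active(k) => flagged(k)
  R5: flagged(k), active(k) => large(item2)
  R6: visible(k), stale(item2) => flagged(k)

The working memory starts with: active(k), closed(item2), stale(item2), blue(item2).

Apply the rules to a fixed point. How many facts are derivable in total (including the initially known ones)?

8

Round 1: R1 [closed(item2), active(k) => cold(k)]. Adds cold(k).
Round 2: R4 [cold(k), active(k) => flagged(k)]. Adds flagged(k).
Round 3: R5 [flagged(k), active(k) => large(item2)]. Adds large(item2).
Round 4: R2 [blue(item2), large(item2) => small(item2)]. Adds small(item2).
Closure: {active(k), blue(item2), closed(item2), cold(k), flagged(k), large(item2), small(item2), stale(item2)} — 8 facts.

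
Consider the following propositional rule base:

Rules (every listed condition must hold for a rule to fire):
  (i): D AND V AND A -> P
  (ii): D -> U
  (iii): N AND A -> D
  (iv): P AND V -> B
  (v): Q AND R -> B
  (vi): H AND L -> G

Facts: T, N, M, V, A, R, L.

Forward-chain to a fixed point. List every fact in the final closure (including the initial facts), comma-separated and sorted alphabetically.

A, B, D, L, M, N, P, R, T, U, V

Round 1: (iii) [N AND A -> D]. New: D.
Round 2: (i) [D AND V AND A -> P]; (ii) [D -> U]. New: P, U.
Round 3: (iv) [P AND V -> B]. New: B.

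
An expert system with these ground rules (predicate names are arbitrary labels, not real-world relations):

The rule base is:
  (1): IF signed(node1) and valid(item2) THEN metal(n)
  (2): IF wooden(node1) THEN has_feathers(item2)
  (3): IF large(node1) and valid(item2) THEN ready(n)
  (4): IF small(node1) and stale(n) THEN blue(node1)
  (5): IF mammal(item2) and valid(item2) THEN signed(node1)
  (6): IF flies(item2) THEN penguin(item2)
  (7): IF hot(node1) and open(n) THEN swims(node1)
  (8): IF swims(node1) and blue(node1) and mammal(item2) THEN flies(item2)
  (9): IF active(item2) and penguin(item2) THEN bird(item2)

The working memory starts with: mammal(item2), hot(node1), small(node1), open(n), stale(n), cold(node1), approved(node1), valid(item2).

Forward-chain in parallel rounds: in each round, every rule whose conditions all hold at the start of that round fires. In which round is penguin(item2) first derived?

3

Round 1: (4) [IF small(node1) and stale(n) THEN blue(node1)]; (5) [IF mammal(item2) and valid(item2) THEN signed(node1)]; (7) [IF hot(node1) and open(n) THEN swims(node1)]. Adds blue(node1), signed(node1), swims(node1).
Round 2: (1) [IF signed(node1) and valid(item2) THEN metal(n)]; (8) [IF swims(node1) and blue(node1) and mammal(item2) THEN flies(item2)]. Adds metal(n), flies(item2).
Round 3: (6) [IF flies(item2) THEN penguin(item2)]. Adds penguin(item2).
penguin(item2) first appears in round 3.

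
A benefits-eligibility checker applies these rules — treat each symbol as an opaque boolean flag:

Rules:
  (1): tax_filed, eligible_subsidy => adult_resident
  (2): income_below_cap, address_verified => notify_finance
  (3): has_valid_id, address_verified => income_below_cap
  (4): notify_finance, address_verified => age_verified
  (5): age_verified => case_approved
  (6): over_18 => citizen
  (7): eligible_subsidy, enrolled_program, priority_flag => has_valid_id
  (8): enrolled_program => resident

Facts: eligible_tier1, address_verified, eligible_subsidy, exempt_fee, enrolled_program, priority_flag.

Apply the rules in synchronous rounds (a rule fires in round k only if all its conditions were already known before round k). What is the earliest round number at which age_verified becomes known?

4

Round 1 — (7), (8), derive has_valid_id, resident.
Round 2 — (3), derive income_below_cap.
Round 3 — (2), derive notify_finance.
Round 4 — (4), derive age_verified.
age_verified first appears in round 4.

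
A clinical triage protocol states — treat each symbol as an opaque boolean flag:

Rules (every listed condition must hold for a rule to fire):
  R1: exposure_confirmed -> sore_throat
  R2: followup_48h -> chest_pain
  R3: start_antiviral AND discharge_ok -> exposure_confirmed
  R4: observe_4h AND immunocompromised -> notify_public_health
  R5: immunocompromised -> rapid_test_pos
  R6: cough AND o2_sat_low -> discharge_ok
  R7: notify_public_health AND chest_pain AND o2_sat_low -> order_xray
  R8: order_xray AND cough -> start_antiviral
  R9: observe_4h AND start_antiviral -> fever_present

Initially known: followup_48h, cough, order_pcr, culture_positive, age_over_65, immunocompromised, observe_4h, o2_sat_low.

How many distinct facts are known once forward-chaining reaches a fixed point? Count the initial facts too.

Round 1: R2 [followup_48h -> chest_pain]; R4 [observe_4h AND immunocompromised -> notify_public_health]; R5 [immunocompromised -> rapid_test_pos]; R6 [cough AND o2_sat_low -> discharge_ok]. New: chest_pain, notify_public_health, rapid_test_pos, discharge_ok.
Round 2: R7 [notify_public_health AND chest_pain AND o2_sat_low -> order_xray]. New: order_xray.
Round 3: R8 [order_xray AND cough -> start_antiviral]. New: start_antiviral.
Round 4: R3 [start_antiviral AND discharge_ok -> exposure_confirmed]; R9 [observe_4h AND start_antiviral -> fever_present]. New: exposure_confirmed, fever_present.
Round 5: R1 [exposure_confirmed -> sore_throat]. New: sore_throat.
Closure: {age_over_65, chest_pain, cough, culture_positive, discharge_ok, exposure_confirmed, fever_present, followup_48h, immunocompromised, notify_public_health, o2_sat_low, observe_4h, order_pcr, order_xray, rapid_test_pos, sore_throat, start_antiviral} — 17 facts.

17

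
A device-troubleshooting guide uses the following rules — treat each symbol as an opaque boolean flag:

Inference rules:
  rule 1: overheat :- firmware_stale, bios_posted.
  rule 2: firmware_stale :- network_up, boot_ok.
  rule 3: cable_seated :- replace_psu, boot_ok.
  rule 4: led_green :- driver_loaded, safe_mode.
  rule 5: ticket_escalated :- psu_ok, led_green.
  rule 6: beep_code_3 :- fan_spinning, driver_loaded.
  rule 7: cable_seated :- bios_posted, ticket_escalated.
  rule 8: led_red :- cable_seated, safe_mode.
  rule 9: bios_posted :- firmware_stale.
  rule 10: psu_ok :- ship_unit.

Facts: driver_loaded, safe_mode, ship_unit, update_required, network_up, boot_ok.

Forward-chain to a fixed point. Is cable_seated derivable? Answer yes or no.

yes

Round 1 fires rule 2, rule 4, rule 10, giving firmware_stale, led_green, psu_ok.
Round 2 fires rule 5, rule 9, giving ticket_escalated, bios_posted.
Round 3 fires rule 1, rule 7, giving overheat, cable_seated.
Round 4 fires rule 8, giving led_red.
cable_seated appears in round 3, so it is derivable.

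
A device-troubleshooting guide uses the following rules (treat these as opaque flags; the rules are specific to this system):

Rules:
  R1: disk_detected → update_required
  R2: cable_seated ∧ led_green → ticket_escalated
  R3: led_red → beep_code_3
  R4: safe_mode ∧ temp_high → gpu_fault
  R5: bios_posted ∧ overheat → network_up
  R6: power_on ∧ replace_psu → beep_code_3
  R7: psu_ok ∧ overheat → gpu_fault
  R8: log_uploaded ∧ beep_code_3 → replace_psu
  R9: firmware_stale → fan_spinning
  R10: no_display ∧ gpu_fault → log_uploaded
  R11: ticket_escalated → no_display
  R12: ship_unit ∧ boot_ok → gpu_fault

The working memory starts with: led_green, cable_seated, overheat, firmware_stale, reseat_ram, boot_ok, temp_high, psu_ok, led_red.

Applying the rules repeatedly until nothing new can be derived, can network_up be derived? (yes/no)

Round 1: R2 [cable_seated ∧ led_green → ticket_escalated]; R3 [led_red → beep_code_3]; R7 [psu_ok ∧ overheat → gpu_fault]; R9 [firmware_stale → fan_spinning]. Adds ticket_escalated, beep_code_3, gpu_fault, fan_spinning.
Round 2: R11 [ticket_escalated → no_display]. Adds no_display.
Round 3: R10 [no_display ∧ gpu_fault → log_uploaded]. Adds log_uploaded.
Round 4: R8 [log_uploaded ∧ beep_code_3 → replace_psu]. Adds replace_psu.
Fixed point reached. network_up is concluded only by R5; R5 needs bios_posted (never derived).

no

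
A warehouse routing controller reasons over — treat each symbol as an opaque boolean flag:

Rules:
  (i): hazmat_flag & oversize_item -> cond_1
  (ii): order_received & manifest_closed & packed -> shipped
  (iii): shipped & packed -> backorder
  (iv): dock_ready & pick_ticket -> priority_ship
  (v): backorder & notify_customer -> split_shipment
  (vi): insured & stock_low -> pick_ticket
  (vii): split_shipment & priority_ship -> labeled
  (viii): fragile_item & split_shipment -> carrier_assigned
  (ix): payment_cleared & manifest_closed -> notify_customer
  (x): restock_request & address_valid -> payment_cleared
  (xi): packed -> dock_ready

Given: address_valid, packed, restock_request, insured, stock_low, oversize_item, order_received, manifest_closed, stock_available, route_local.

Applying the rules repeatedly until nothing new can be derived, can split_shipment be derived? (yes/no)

[1] (ii) [order_received & manifest_closed & packed -> shipped]; (vi) [insured & stock_low -> pick_ticket]; (x) [restock_request & address_valid -> payment_cleared]; (xi) [packed -> dock_ready]. ⇒ new: shipped, pick_ticket, payment_cleared, dock_ready.
[2] (iii) [shipped & packed -> backorder]; (iv) [dock_ready & pick_ticket -> priority_ship]; (ix) [payment_cleared & manifest_closed -> notify_customer]. ⇒ new: backorder, priority_ship, notify_customer.
[3] (v) [backorder & notify_customer -> split_shipment]. ⇒ new: split_shipment.
[4] (vii) [split_shipment & priority_ship -> labeled]. ⇒ new: labeled.
split_shipment appears in round 3, so it is derivable.

yes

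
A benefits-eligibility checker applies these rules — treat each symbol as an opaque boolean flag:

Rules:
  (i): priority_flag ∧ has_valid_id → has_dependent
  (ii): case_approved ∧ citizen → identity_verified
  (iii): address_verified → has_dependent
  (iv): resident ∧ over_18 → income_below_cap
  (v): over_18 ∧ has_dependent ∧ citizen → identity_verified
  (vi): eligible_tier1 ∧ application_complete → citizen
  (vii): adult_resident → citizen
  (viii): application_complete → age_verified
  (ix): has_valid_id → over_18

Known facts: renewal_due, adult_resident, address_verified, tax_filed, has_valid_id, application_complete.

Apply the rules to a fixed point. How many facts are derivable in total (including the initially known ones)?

11

Round 1: (iii) [address_verified → has_dependent]; (vii) [adult_resident → citizen]; (viii) [application_complete → age_verified]; (ix) [has_valid_id → over_18]. New: has_dependent, citizen, age_verified, over_18.
Round 2: (v) [over_18 ∧ has_dependent ∧ citizen → identity_verified]. New: identity_verified.
Closure: {address_verified, adult_resident, age_verified, application_complete, citizen, has_dependent, has_valid_id, identity_verified, over_18, renewal_due, tax_filed} — 11 facts.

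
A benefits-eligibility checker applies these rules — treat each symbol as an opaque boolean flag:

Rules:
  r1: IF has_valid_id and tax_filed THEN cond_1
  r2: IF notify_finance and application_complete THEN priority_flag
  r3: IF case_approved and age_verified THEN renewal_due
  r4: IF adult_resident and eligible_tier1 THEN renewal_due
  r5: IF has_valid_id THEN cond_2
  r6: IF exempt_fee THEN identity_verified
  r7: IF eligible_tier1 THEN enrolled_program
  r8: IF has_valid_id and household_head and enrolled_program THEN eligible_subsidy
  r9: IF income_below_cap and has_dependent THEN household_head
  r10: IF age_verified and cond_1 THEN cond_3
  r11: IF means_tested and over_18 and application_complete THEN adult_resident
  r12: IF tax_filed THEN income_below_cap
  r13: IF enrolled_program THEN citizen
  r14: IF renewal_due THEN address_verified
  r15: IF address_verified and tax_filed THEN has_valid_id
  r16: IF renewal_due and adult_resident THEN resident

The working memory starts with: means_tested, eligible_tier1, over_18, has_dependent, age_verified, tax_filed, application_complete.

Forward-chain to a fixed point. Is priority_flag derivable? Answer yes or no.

Round 1: r7 [IF eligible_tier1 THEN enrolled_program]; r11 [IF means_tested and over_18 and application_complete THEN adult_resident]; r12 [IF tax_filed THEN income_below_cap]. Adds enrolled_program, adult_resident, income_below_cap.
Round 2: r4 [IF adult_resident and eligible_tier1 THEN renewal_due]; r9 [IF income_below_cap and has_dependent THEN household_head]; r13 [IF enrolled_program THEN citizen]. Adds renewal_due, household_head, citizen.
Round 3: r14 [IF renewal_due THEN address_verified]; r16 [IF renewal_due and adult_resident THEN resident]. Adds address_verified, resident.
Round 4: r15 [IF address_verified and tax_filed THEN has_valid_id]. Adds has_valid_id.
Round 5: r1 [IF has_valid_id and tax_filed THEN cond_1]; r5 [IF has_valid_id THEN cond_2]; r8 [IF has_valid_id and household_head and enrolled_program THEN eligible_subsidy]. Adds cond_1, cond_2, eligible_subsidy.
Round 6: r10 [IF age_verified and cond_1 THEN cond_3]. Adds cond_3.
Fixed point reached. priority_flag is concluded only by r2; r2 needs notify_finance (never derived).

no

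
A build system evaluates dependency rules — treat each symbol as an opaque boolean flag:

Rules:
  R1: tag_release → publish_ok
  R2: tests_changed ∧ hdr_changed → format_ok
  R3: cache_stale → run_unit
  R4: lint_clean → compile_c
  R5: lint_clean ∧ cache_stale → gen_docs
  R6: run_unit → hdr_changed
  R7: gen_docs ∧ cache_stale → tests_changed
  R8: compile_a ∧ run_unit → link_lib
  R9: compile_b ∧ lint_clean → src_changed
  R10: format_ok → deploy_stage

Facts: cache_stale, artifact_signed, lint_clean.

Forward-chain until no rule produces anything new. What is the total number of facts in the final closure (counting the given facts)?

10

Round 1 fires R3, R4, R5, giving run_unit, compile_c, gen_docs.
Round 2 fires R6, R7, giving hdr_changed, tests_changed.
Round 3 fires R2, giving format_ok.
Round 4 fires R10, giving deploy_stage.
Closure: {artifact_signed, cache_stale, compile_c, deploy_stage, format_ok, gen_docs, hdr_changed, lint_clean, run_unit, tests_changed} — 10 facts.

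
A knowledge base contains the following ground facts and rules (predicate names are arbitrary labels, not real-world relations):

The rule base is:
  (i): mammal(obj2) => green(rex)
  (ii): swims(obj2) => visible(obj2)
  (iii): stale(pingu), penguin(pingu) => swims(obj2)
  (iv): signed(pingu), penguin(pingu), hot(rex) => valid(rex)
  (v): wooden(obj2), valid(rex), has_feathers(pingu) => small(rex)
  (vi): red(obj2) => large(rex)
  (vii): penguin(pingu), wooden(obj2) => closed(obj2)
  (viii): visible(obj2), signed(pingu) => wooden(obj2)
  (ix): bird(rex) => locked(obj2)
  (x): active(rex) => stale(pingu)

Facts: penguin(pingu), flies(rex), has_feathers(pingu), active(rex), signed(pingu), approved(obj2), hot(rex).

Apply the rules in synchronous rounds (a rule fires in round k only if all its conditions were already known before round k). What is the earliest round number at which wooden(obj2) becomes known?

4

Round 1: (iv) [signed(pingu), penguin(pingu), hot(rex) => valid(rex)]; (x) [active(rex) => stale(pingu)]. New: valid(rex), stale(pingu).
Round 2: (iii) [stale(pingu), penguin(pingu) => swims(obj2)]. New: swims(obj2).
Round 3: (ii) [swims(obj2) => visible(obj2)]. New: visible(obj2).
Round 4: (viii) [visible(obj2), signed(pingu) => wooden(obj2)]. New: wooden(obj2).
wooden(obj2) first appears in round 4.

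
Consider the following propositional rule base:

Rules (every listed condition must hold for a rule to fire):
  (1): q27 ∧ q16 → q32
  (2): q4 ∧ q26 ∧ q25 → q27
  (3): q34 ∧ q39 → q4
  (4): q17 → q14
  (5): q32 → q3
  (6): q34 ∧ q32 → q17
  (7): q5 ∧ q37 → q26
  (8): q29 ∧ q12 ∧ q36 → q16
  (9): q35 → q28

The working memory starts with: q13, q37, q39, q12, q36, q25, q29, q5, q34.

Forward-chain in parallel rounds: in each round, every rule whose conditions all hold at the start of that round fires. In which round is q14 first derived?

Round 1 fires (3), (7), (8), giving q4, q26, q16.
Round 2 fires (2), giving q27.
Round 3 fires (1), giving q32.
Round 4 fires (5), (6), giving q3, q17.
Round 5 fires (4), giving q14.
q14 first appears in round 5.

5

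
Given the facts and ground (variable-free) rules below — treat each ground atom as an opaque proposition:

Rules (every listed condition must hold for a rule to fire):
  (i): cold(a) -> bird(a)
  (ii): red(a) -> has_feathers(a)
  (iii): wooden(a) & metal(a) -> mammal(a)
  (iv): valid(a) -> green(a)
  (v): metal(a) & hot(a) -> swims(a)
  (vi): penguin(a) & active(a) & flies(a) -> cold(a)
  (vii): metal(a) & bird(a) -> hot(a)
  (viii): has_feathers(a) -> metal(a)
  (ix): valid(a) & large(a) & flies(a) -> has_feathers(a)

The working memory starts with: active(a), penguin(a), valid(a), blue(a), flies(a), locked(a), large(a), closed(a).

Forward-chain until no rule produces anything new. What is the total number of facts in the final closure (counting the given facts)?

[1] (iv) [valid(a) -> green(a)]; (vi) [penguin(a) & active(a) & flies(a) -> cold(a)]; (ix) [valid(a) & large(a) & flies(a) -> has_feathers(a)]. ⇒ new: green(a), cold(a), has_feathers(a).
[2] (i) [cold(a) -> bird(a)]; (viii) [has_feathers(a) -> metal(a)]. ⇒ new: bird(a), metal(a).
[3] (vii) [metal(a) & bird(a) -> hot(a)]. ⇒ new: hot(a).
[4] (v) [metal(a) & hot(a) -> swims(a)]. ⇒ new: swims(a).
Closure: {active(a), bird(a), blue(a), closed(a), cold(a), flies(a), green(a), has_feathers(a), hot(a), large(a), locked(a), metal(a), penguin(a), swims(a), valid(a)} — 15 facts.

15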